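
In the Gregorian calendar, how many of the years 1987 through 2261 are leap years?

67

Multiples of 4 in [1987,2261]: 69.
Of those, multiples of 100: 3 (not leap unless ÷400).
Multiples of 400: 1.
Leap years = 69 − 3 + 1 = 67.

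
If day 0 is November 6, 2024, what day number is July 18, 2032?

Nov 6, 2024 → Nov 6, 2025: 365 days.
Nov 6, 2025 → Nov 6, 2026: 365 days.
Nov 6, 2026 → Nov 6, 2027: 365 days.
Nov 6, 2027 → Nov 6, 2028: 366 days (Feb 29, 2028 is in that span).
Nov 6, 2028 → Nov 6, 2029: 365 days.
Nov 6, 2029 → Nov 6, 2030: 365 days.
Nov 6, 2030 → Nov 6, 2031: 365 days.
Nov 6, 2031 → Dec 6, 2031: 30 days (November has 30).
Dec 6, 2031 → Jan 6, 2032: 31 days (December has 31).
Jan 6, 2032 → Feb 6, 2032: 31 days (January has 31).
Feb 6, 2032 → Mar 6, 2032: 29 days (February has 29).
Mar 6, 2032 → Apr 6, 2032: 31 days (March has 31).
Apr 6, 2032 → May 6, 2032: 30 days (April has 30).
May 6, 2032 → Jun 6, 2032: 31 days (May has 31).
Jun 6, 2032 → Jul 6, 2032: 30 days (June has 30).
Jul 6, 2032 → Jul 18, 2032: 12 days.
Total: 2811 days.

2811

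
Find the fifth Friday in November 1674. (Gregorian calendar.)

November 1, 1674 is a Thursday.
The first Friday is therefore November 2 (1 days later).
The fifth Friday is 2 + 4×7 = November 30.

November 30, 1674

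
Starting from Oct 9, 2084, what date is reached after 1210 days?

+365 (one year) → Oct 9, 2085 (845 left).
+365 (one year) → Oct 9, 2086 (480 left).
+365 (one year) → Oct 9, 2087 (115 left).
Oct has 31 days: +23 → Nov 1, 2087 (92 left).
Nov has 30 days: +30 → Dec 1, 2087 (62 left).
Dec has 31 days: +31 → Jan 1, 2088 (31 left).
Jan has 31 days: +31 → Feb 1, 2088 (0 left).

February 1, 2088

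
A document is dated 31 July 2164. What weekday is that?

Doomsday rule: the anchor day for the 2100s is Sunday. For year 64: 64÷12 = 5 r 4, and 4÷4 = 1, so 5+4+1 = 10.
Sunday + 10 ≡ Wednesday — that's 2164's doomsday.
In July the doomsday date is Jul 11.
Jul 31 is 20 days after Jul 11; 20 mod 7 = 6, so Wednesday + 6 = Tuesday.

Tuesday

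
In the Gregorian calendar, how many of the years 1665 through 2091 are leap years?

103

Multiples of 4 in [1665,2091]: 106.
Of those, multiples of 100: 4 (not leap unless ÷400).
Multiples of 400: 1.
Leap years = 106 − 4 + 1 = 103.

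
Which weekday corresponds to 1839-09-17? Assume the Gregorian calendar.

Tuesday

Doomsday rule: the anchor day for the 1800s is Friday. For year 39: 39÷12 = 3 r 3, and 3÷4 = 0, so 3+3+0 = 6.
Friday + 6 ≡ Thursday — that's 1839's doomsday.
In September the doomsday date is Sep 5.
Sep 17 is 12 days after Sep 5; 12 mod 7 = 5, so Thursday + 5 = Tuesday.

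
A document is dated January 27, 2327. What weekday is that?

Thursday

Doomsday rule: the anchor day for the 2300s is Wednesday. For year 27: 27÷12 = 2 r 3, and 3÷4 = 0, so 2+3+0 = 5.
Wednesday + 5 ≡ Monday — that's 2327's doomsday.
In January the doomsday date is Jan 3 (2327 is not a leap year).
Jan 27 is 24 days after Jan 3; 24 mod 7 = 3, so Monday + 3 = Thursday.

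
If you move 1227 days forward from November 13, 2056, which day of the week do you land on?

Wednesday

Nov 13, 2056 is a Monday.
1227 mod 7 = 2, so 1227 days after a Monday is Monday + 2 = Wednesday.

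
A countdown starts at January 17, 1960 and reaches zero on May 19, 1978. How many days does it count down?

Jan 17, 1960 → Jan 17, 1961: 366 days (Feb 29, 1960 is in that span).
Jan 17, 1961 → Jan 17, 1962: 365 days.
Jan 17, 1962 → Jan 17, 1963: 365 days.
Jan 17, 1963 → Jan 17, 1964: 365 days.
Jan 17, 1964 → Jan 17, 1965: 366 days (Feb 29, 1964 is in that span).
Jan 17, 1965 → Jan 17, 1966: 365 days.
Jan 17, 1966 → Jan 17, 1967: 365 days.
Jan 17, 1967 → Jan 17, 1968: 365 days.
Jan 17, 1968 → Jan 17, 1969: 366 days (Feb 29, 1968 is in that span).
Jan 17, 1969 → Jan 17, 1970: 365 days.
Jan 17, 1970 → Jan 17, 1971: 365 days.
Jan 17, 1971 → Jan 17, 1972: 365 days.
Jan 17, 1972 → Jan 17, 1973: 366 days (Feb 29, 1972 is in that span).
Jan 17, 1973 → Jan 17, 1974: 365 days.
Jan 17, 1974 → Jan 17, 1975: 365 days.
Jan 17, 1975 → Jan 17, 1976: 365 days.
Jan 17, 1976 → Jan 17, 1977: 366 days (Feb 29, 1976 is in that span).
Jan 17, 1977 → Jan 17, 1978: 365 days.
Jan 17, 1978 → Feb 17, 1978: 31 days (January has 31).
Feb 17, 1978 → Mar 17, 1978: 28 days (February has 28).
Mar 17, 1978 → Apr 17, 1978: 31 days (March has 31).
Apr 17, 1978 → May 17, 1978: 30 days (April has 30).
May 17, 1978 → May 19, 1978: 2 days.
Total: 6697 days.

6697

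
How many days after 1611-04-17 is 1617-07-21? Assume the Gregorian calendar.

Apr 17, 1611 → Apr 17, 1612: 366 days (Feb 29, 1612 is in that span).
Apr 17, 1612 → Apr 17, 1613: 365 days.
Apr 17, 1613 → Apr 17, 1614: 365 days.
Apr 17, 1614 → Apr 17, 1615: 365 days.
Apr 17, 1615 → Apr 17, 1616: 366 days (Feb 29, 1616 is in that span).
Apr 17, 1616 → Apr 17, 1617: 365 days.
Apr 17, 1617 → May 17, 1617: 30 days (April has 30).
May 17, 1617 → Jun 17, 1617: 31 days (May has 31).
Jun 17, 1617 → Jul 17, 1617: 30 days (June has 30).
Jul 17, 1617 → Jul 21, 1617: 4 days.
Total: 2287 days.

2287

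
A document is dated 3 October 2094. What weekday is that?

Sunday

Doomsday rule: the anchor day for the 2000s is Tuesday. For year 94: 94÷12 = 7 r 10, and 10÷4 = 2, so 7+10+2 = 19.
Tuesday + 19 ≡ Sunday — that's 2094's doomsday.
In October the doomsday date is Oct 10.
Oct 3 is 7 days before Oct 10; 7 mod 7 = 0, so Sunday − 0 = Sunday.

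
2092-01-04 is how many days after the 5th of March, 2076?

Mar 5, 2076 → Mar 5, 2077: 365 days.
Mar 5, 2077 → Mar 5, 2078: 365 days.
Mar 5, 2078 → Mar 5, 2079: 365 days.
Mar 5, 2079 → Mar 5, 2080: 366 days (Feb 29, 2080 is in that span).
Mar 5, 2080 → Mar 5, 2081: 365 days.
Mar 5, 2081 → Mar 5, 2082: 365 days.
Mar 5, 2082 → Mar 5, 2083: 365 days.
Mar 5, 2083 → Mar 5, 2084: 366 days (Feb 29, 2084 is in that span).
Mar 5, 2084 → Mar 5, 2085: 365 days.
Mar 5, 2085 → Mar 5, 2086: 365 days.
Mar 5, 2086 → Mar 5, 2087: 365 days.
Mar 5, 2087 → Mar 5, 2088: 366 days (Feb 29, 2088 is in that span).
Mar 5, 2088 → Mar 5, 2089: 365 days.
Mar 5, 2089 → Mar 5, 2090: 365 days.
Mar 5, 2090 → Mar 5, 2091: 365 days.
Mar 5, 2091 → Apr 5, 2091: 31 days (March has 31).
Apr 5, 2091 → May 5, 2091: 30 days (April has 30).
May 5, 2091 → Jun 5, 2091: 31 days (May has 31).
Jun 5, 2091 → Jul 5, 2091: 30 days (June has 30).
Jul 5, 2091 → Aug 5, 2091: 31 days (July has 31).
Aug 5, 2091 → Sep 5, 2091: 31 days (August has 31).
Sep 5, 2091 → Oct 5, 2091: 30 days (September has 30).
Oct 5, 2091 → Nov 5, 2091: 31 days (October has 31).
Nov 5, 2091 → Dec 5, 2091: 30 days (November has 30).
Dec 5, 2091 → Jan 4, 2092: 30 days.
Total: 5783 days.

5783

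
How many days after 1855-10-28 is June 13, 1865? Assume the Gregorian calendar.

3516

Oct 28, 1855 → Oct 28, 1856: 366 days (Feb 29, 1856 is in that span).
Oct 28, 1856 → Oct 28, 1857: 365 days.
Oct 28, 1857 → Oct 28, 1858: 365 days.
Oct 28, 1858 → Oct 28, 1859: 365 days.
Oct 28, 1859 → Oct 28, 1860: 366 days (Feb 29, 1860 is in that span).
Oct 28, 1860 → Oct 28, 1861: 365 days.
Oct 28, 1861 → Oct 28, 1862: 365 days.
Oct 28, 1862 → Oct 28, 1863: 365 days.
Oct 28, 1863 → Oct 28, 1864: 366 days (Feb 29, 1864 is in that span).
Oct 28, 1864 → Nov 28, 1864: 31 days (October has 31).
Nov 28, 1864 → Dec 28, 1864: 30 days (November has 30).
Dec 28, 1864 → Jan 28, 1865: 31 days (December has 31).
Jan 28, 1865 → Feb 28, 1865: 31 days (January has 31).
Feb 28, 1865 → Mar 28, 1865: 28 days (February has 28).
Mar 28, 1865 → Apr 28, 1865: 31 days (March has 31).
Apr 28, 1865 → May 28, 1865: 30 days (April has 30).
May 28, 1865 → Jun 13, 1865: 16 days.
Total: 3516 days.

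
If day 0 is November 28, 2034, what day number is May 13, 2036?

532

Nov 28, 2034 → Nov 28, 2035: 365 days.
Nov 28, 2035 → Dec 28, 2035: 30 days (November has 30).
Dec 28, 2035 → Jan 28, 2036: 31 days (December has 31).
Jan 28, 2036 → Feb 28, 2036: 31 days (January has 31).
Feb 28, 2036 → Mar 28, 2036: 29 days (February has 29).
Mar 28, 2036 → Apr 28, 2036: 31 days (March has 31).
Apr 28, 2036 → May 13, 2036: 15 days.
Total: 532 days.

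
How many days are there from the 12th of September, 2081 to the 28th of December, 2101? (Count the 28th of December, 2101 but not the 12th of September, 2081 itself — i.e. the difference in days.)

7411

Sep 12, 2081 → Sep 12, 2082: 365 days.
Sep 12, 2082 → Sep 12, 2083: 365 days.
Sep 12, 2083 → Sep 12, 2084: 366 days (Feb 29, 2084 is in that span).
Sep 12, 2084 → Sep 12, 2085: 365 days.
Sep 12, 2085 → Sep 12, 2086: 365 days.
Sep 12, 2086 → Sep 12, 2087: 365 days.
Sep 12, 2087 → Sep 12, 2088: 366 days (Feb 29, 2088 is in that span).
Sep 12, 2088 → Sep 12, 2089: 365 days.
Sep 12, 2089 → Sep 12, 2090: 365 days.
Sep 12, 2090 → Sep 12, 2091: 365 days.
Sep 12, 2091 → Sep 12, 2092: 366 days (Feb 29, 2092 is in that span).
Sep 12, 2092 → Sep 12, 2093: 365 days.
Sep 12, 2093 → Sep 12, 2094: 365 days.
Sep 12, 2094 → Sep 12, 2095: 365 days.
Sep 12, 2095 → Sep 12, 2096: 366 days (Feb 29, 2096 is in that span).
Sep 12, 2096 → Sep 12, 2097: 365 days.
Sep 12, 2097 → Sep 12, 2098: 365 days.
Sep 12, 2098 → Sep 12, 2099: 365 days.
Sep 12, 2099 → Sep 12, 2100: 365 days.
Sep 12, 2100 → Sep 12, 2101: 365 days.
Sep 12, 2101 → Oct 12, 2101: 30 days (September has 30).
Oct 12, 2101 → Nov 12, 2101: 31 days (October has 31).
Nov 12, 2101 → Dec 12, 2101: 30 days (November has 30).
Dec 12, 2101 → Dec 28, 2101: 16 days.
Total: 7411 days.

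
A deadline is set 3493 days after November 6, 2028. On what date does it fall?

+365 (one year) → Nov 6, 2029 (3128 left).
+365 (one year) → Nov 6, 2030 (2763 left).
+365 (one year) → Nov 6, 2031 (2398 left).
+366 (one year; includes Feb 29, 2032) → Nov 6, 2032 (2032 left).
+365 (one year) → Nov 6, 2033 (1667 left).
+365 (one year) → Nov 6, 2034 (1302 left).
+365 (one year) → Nov 6, 2035 (937 left).
+366 (one year; includes Feb 29, 2036) → Nov 6, 2036 (571 left).
+365 (one year) → Nov 6, 2037 (206 left).
Nov has 30 days: +25 → Dec 1, 2037 (181 left).
Dec has 31 days: +31 → Jan 1, 2038 (150 left).
Jan has 31 days: +31 → Feb 1, 2038 (119 left).
Feb has 28 days: +28 → Mar 1, 2038 (91 left).
Mar has 31 days: +31 → Apr 1, 2038 (60 left).
Apr has 30 days: +30 → May 1, 2038 (30 left).
+30 → May 31, 2038.

May 31, 2038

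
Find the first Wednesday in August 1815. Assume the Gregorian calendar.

August 2, 1815

August 1, 1815 is a Tuesday.
The first Wednesday is therefore August 2 (1 days later).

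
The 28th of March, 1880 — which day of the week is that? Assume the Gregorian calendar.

January 1, 1880 is a Thursday.
Jan 1, 1880 → Feb 1, 1880: 31 days (January has 31).
Feb 1, 1880 → Mar 1, 1880: 29 days (February has 29).
Mar 1, 1880 → Mar 28, 1880: 27 days.
Total: 87 days.
87 mod 7 = 3, so Thursday + 3 = Sunday.

Sunday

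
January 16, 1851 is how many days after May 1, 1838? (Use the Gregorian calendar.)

May 1, 1838 → May 1, 1839: 365 days.
May 1, 1839 → May 1, 1840: 366 days (Feb 29, 1840 is in that span).
May 1, 1840 → May 1, 1841: 365 days.
May 1, 1841 → May 1, 1842: 365 days.
May 1, 1842 → May 1, 1843: 365 days.
May 1, 1843 → May 1, 1844: 366 days (Feb 29, 1844 is in that span).
May 1, 1844 → May 1, 1845: 365 days.
May 1, 1845 → May 1, 1846: 365 days.
May 1, 1846 → May 1, 1847: 365 days.
May 1, 1847 → May 1, 1848: 366 days (Feb 29, 1848 is in that span).
May 1, 1848 → May 1, 1849: 365 days.
May 1, 1849 → May 1, 1850: 365 days.
May 1, 1850 → Jun 1, 1850: 31 days (May has 31).
Jun 1, 1850 → Jul 1, 1850: 30 days (June has 30).
Jul 1, 1850 → Aug 1, 1850: 31 days (July has 31).
Aug 1, 1850 → Sep 1, 1850: 31 days (August has 31).
Sep 1, 1850 → Oct 1, 1850: 30 days (September has 30).
Oct 1, 1850 → Nov 1, 1850: 31 days (October has 31).
Nov 1, 1850 → Dec 1, 1850: 30 days (November has 30).
Dec 1, 1850 → Jan 1, 1851: 31 days (December has 31).
Jan 1, 1851 → Jan 16, 1851: 15 days.
Total: 4643 days.

4643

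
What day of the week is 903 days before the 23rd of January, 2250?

Wednesday

First find the weekday of Jan 23, 2250. Doomsday rule: the anchor day for the 2200s is Friday. For year 50: 50÷12 = 4 r 2, and 2÷4 = 0, so 4+2+0 = 6.
Friday + 6 ≡ Thursday — that's 2250's doomsday.
In January the doomsday date is Jan 3 (2250 is not a leap year).
Jan 23 is 20 days after Jan 3; 20 mod 7 = 6, so Thursday + 6 = Wednesday.
903 mod 7 = 0, so 903 days before a Wednesday is Wednesday − 0 = Wednesday.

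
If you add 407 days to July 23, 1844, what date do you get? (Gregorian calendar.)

September 3, 1845

+365 (one year) → Jul 23, 1845 (42 left).
Jul has 31 days: +9 → Aug 1, 1845 (33 left).
Aug has 31 days: +31 → Sep 1, 1845 (2 left).
+2 → Sep 3, 1845.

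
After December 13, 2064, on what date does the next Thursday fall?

Dec 13, 2064 is a Saturday.
From Saturday to the next Thursday is 5 days.
Dec 13, 2064 + 5 = Dec 18, 2064.

December 18, 2064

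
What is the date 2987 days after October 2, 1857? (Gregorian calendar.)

December 6, 1865

+365 (one year) → Oct 2, 1858 (2622 left).
+365 (one year) → Oct 2, 1859 (2257 left).
+366 (one year; includes Feb 29, 1860) → Oct 2, 1860 (1891 left).
+365 (one year) → Oct 2, 1861 (1526 left).
+365 (one year) → Oct 2, 1862 (1161 left).
+365 (one year) → Oct 2, 1863 (796 left).
+366 (one year; includes Feb 29, 1864) → Oct 2, 1864 (430 left).
+365 (one year) → Oct 2, 1865 (65 left).
Oct has 31 days: +30 → Nov 1, 1865 (35 left).
Nov has 30 days: +30 → Dec 1, 1865 (5 left).
+5 → Dec 6, 1865.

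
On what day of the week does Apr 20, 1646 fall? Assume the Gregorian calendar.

Doomsday rule: the anchor day for the 1600s is Tuesday. For year 46: 46÷12 = 3 r 10, and 10÷4 = 2, so 3+10+2 = 15.
Tuesday + 15 ≡ Wednesday — that's 1646's doomsday.
In April the doomsday date is Apr 4.
Apr 20 is 16 days after Apr 4; 16 mod 7 = 2, so Wednesday + 2 = Friday.

Friday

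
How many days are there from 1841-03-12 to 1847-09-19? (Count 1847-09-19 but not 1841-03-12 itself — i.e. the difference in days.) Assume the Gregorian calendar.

2382

Mar 12, 1841 → Mar 12, 1842: 365 days.
Mar 12, 1842 → Mar 12, 1843: 365 days.
Mar 12, 1843 → Mar 12, 1844: 366 days (Feb 29, 1844 is in that span).
Mar 12, 1844 → Mar 12, 1845: 365 days.
Mar 12, 1845 → Mar 12, 1846: 365 days.
Mar 12, 1846 → Mar 12, 1847: 365 days.
Mar 12, 1847 → Apr 12, 1847: 31 days (March has 31).
Apr 12, 1847 → May 12, 1847: 30 days (April has 30).
May 12, 1847 → Jun 12, 1847: 31 days (May has 31).
Jun 12, 1847 → Jul 12, 1847: 30 days (June has 30).
Jul 12, 1847 → Aug 12, 1847: 31 days (July has 31).
Aug 12, 1847 → Sep 12, 1847: 31 days (August has 31).
Sep 12, 1847 → Sep 19, 1847: 7 days.
Total: 2382 days.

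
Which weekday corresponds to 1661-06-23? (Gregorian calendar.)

Thursday

Doomsday rule: the anchor day for the 1600s is Tuesday. For year 61: 61÷12 = 5 r 1, and 1÷4 = 0, so 5+1+0 = 6.
Tuesday + 6 ≡ Monday — that's 1661's doomsday.
In June the doomsday date is Jun 6.
Jun 23 is 17 days after Jun 6; 17 mod 7 = 3, so Monday + 3 = Thursday.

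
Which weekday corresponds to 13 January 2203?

Doomsday rule: the anchor day for the 2200s is Friday. For year 03: 3÷12 = 0 r 3, and 3÷4 = 0, so 0+3+0 = 3.
Friday + 3 ≡ Monday — that's 2203's doomsday.
In January the doomsday date is Jan 3 (2203 is not a leap year).
Jan 13 is 10 days after Jan 3; 10 mod 7 = 3, so Monday + 3 = Thursday.

Thursday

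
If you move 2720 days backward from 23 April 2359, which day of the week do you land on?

Sunday

First find the weekday of Apr 23, 2359. Doomsday rule: the anchor day for the 2300s is Wednesday. For year 59: 59÷12 = 4 r 11, and 11÷4 = 2, so 4+11+2 = 17.
Wednesday + 17 ≡ Saturday — that's 2359's doomsday.
In April the doomsday date is Apr 4.
Apr 23 is 19 days after Apr 4; 19 mod 7 = 5, so Saturday + 5 = Thursday.
2720 mod 7 = 4, so 2720 days before a Thursday is Thursday − 4 = Sunday.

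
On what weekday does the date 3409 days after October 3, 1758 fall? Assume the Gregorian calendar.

First find the weekday of Oct 3, 1758. Doomsday rule: the anchor day for the 1700s is Sunday. For year 58: 58÷12 = 4 r 10, and 10÷4 = 2, so 4+10+2 = 16.
Sunday + 16 ≡ Tuesday — that's 1758's doomsday.
In October the doomsday date is Oct 10.
Oct 3 is 7 days before Oct 10; 7 mod 7 = 0, so Tuesday − 0 = Tuesday.
3409 mod 7 = 0, so 3409 days after a Tuesday is Tuesday + 0 = Tuesday.

Tuesday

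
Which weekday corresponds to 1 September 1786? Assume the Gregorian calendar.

Friday

Doomsday rule: the anchor day for the 1700s is Sunday. For year 86: 86÷12 = 7 r 2, and 2÷4 = 0, so 7+2+0 = 9.
Sunday + 9 ≡ Tuesday — that's 1786's doomsday.
In September the doomsday date is Sep 5.
Sep 1 is 4 days before Sep 5; 4 mod 7 = 4, so Tuesday − 4 = Friday.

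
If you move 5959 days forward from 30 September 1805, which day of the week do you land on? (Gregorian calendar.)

Wednesday

Sep 30, 1805 is a Monday.
5959 mod 7 = 2, so 5959 days after a Monday is Monday + 2 = Wednesday.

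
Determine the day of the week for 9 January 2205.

Doomsday rule: the anchor day for the 2200s is Friday. For year 05: 5÷12 = 0 r 5, and 5÷4 = 1, so 0+5+1 = 6.
Friday + 6 ≡ Thursday — that's 2205's doomsday.
In January the doomsday date is Jan 3 (2205 is not a leap year).
Jan 9 is 6 days after Jan 3; 6 mod 7 = 6, so Thursday + 6 = Wednesday.

Wednesday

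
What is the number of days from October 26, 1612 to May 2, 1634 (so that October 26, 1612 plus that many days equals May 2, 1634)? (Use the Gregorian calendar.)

Oct 26, 1612 → Oct 26, 1613: 365 days.
Oct 26, 1613 → Oct 26, 1614: 365 days.
Oct 26, 1614 → Oct 26, 1615: 365 days.
Oct 26, 1615 → Oct 26, 1616: 366 days (Feb 29, 1616 is in that span).
Oct 26, 1616 → Oct 26, 1617: 365 days.
Oct 26, 1617 → Oct 26, 1618: 365 days.
Oct 26, 1618 → Oct 26, 1619: 365 days.
Oct 26, 1619 → Oct 26, 1620: 366 days (Feb 29, 1620 is in that span).
Oct 26, 1620 → Oct 26, 1621: 365 days.
Oct 26, 1621 → Oct 26, 1622: 365 days.
Oct 26, 1622 → Oct 26, 1623: 365 days.
Oct 26, 1623 → Oct 26, 1624: 366 days (Feb 29, 1624 is in that span).
Oct 26, 1624 → Oct 26, 1625: 365 days.
Oct 26, 1625 → Oct 26, 1626: 365 days.
Oct 26, 1626 → Oct 26, 1627: 365 days.
Oct 26, 1627 → Oct 26, 1628: 366 days (Feb 29, 1628 is in that span).
Oct 26, 1628 → Oct 26, 1629: 365 days.
Oct 26, 1629 → Oct 26, 1630: 365 days.
Oct 26, 1630 → Oct 26, 1631: 365 days.
Oct 26, 1631 → Oct 26, 1632: 366 days (Feb 29, 1632 is in that span).
Oct 26, 1632 → Oct 26, 1633: 365 days.
Oct 26, 1633 → Nov 26, 1633: 31 days (October has 31).
Nov 26, 1633 → Dec 26, 1633: 30 days (November has 30).
Dec 26, 1633 → Jan 26, 1634: 31 days (December has 31).
Jan 26, 1634 → Feb 26, 1634: 31 days (January has 31).
Feb 26, 1634 → Mar 26, 1634: 28 days (February has 28).
Mar 26, 1634 → Apr 26, 1634: 31 days (March has 31).
Apr 26, 1634 → May 2, 1634: 6 days.
Total: 7858 days.

7858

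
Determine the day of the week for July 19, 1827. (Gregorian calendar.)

Thursday

January 1, 1827 is a Monday.
Jan 1, 1827 → Feb 1, 1827: 31 days (January has 31).
Feb 1, 1827 → Mar 1, 1827: 28 days (February has 28).
Mar 1, 1827 → Apr 1, 1827: 31 days (March has 31).
Apr 1, 1827 → May 1, 1827: 30 days (April has 30).
May 1, 1827 → Jun 1, 1827: 31 days (May has 31).
Jun 1, 1827 → Jul 1, 1827: 30 days (June has 30).
Jul 1, 1827 → Jul 19, 1827: 18 days.
Total: 199 days.
199 mod 7 = 3, so Monday + 3 = Thursday.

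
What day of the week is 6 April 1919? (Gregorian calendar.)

Sunday

Doomsday rule: the anchor day for the 1900s is Wednesday. For year 19: 19÷12 = 1 r 7, and 7÷4 = 1, so 1+7+1 = 9.
Wednesday + 9 ≡ Friday — that's 1919's doomsday.
In April the doomsday date is Apr 4.
Apr 6 is 2 days after Apr 4; 2 mod 7 = 2, so Friday + 2 = Sunday.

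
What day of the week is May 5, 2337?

Doomsday rule: the anchor day for the 2300s is Wednesday. For year 37: 37÷12 = 3 r 1, and 1÷4 = 0, so 3+1+0 = 4.
Wednesday + 4 ≡ Sunday — that's 2337's doomsday.
In May the doomsday date is May 9.
May 5 is 4 days before May 9; 4 mod 7 = 4, so Sunday − 4 = Wednesday.

Wednesday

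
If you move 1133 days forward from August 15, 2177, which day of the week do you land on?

Thursday

First find the weekday of Aug 15, 2177. Doomsday rule: the anchor day for the 2100s is Sunday. For year 77: 77÷12 = 6 r 5, and 5÷4 = 1, so 6+5+1 = 12.
Sunday + 12 ≡ Friday — that's 2177's doomsday.
In August the doomsday date is Aug 8.
Aug 15 is 7 days after Aug 8; 7 mod 7 = 0, so Friday + 0 = Friday.
1133 mod 7 = 6, so 1133 days after a Friday is Friday + 6 = Thursday.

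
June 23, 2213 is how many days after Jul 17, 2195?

Jul 17, 2195 → Jul 17, 2196: 366 days (Feb 29, 2196 is in that span).
Jul 17, 2196 → Jul 17, 2197: 365 days.
Jul 17, 2197 → Jul 17, 2198: 365 days.
Jul 17, 2198 → Jul 17, 2199: 365 days.
Jul 17, 2199 → Jul 17, 2200: 365 days.
Jul 17, 2200 → Jul 17, 2201: 365 days.
Jul 17, 2201 → Jul 17, 2202: 365 days.
Jul 17, 2202 → Jul 17, 2203: 365 days.
Jul 17, 2203 → Jul 17, 2204: 366 days (Feb 29, 2204 is in that span).
Jul 17, 2204 → Jul 17, 2205: 365 days.
Jul 17, 2205 → Jul 17, 2206: 365 days.
Jul 17, 2206 → Jul 17, 2207: 365 days.
Jul 17, 2207 → Jul 17, 2208: 366 days (Feb 29, 2208 is in that span).
Jul 17, 2208 → Jul 17, 2209: 365 days.
Jul 17, 2209 → Jul 17, 2210: 365 days.
Jul 17, 2210 → Jul 17, 2211: 365 days.
Jul 17, 2211 → Jul 17, 2212: 366 days (Feb 29, 2212 is in that span).
Jul 17, 2212 → Aug 17, 2212: 31 days (July has 31).
Aug 17, 2212 → Sep 17, 2212: 31 days (August has 31).
Sep 17, 2212 → Oct 17, 2212: 30 days (September has 30).
Oct 17, 2212 → Nov 17, 2212: 31 days (October has 31).
Nov 17, 2212 → Dec 17, 2212: 30 days (November has 30).
Dec 17, 2212 → Jan 17, 2213: 31 days (December has 31).
Jan 17, 2213 → Feb 17, 2213: 31 days (January has 31).
Feb 17, 2213 → Mar 17, 2213: 28 days (February has 28).
Mar 17, 2213 → Apr 17, 2213: 31 days (March has 31).
Apr 17, 2213 → May 17, 2213: 30 days (April has 30).
May 17, 2213 → Jun 17, 2213: 31 days (May has 31).
Jun 17, 2213 → Jun 23, 2213: 6 days.
Total: 6550 days.

6550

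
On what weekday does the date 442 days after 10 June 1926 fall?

Friday

First find the weekday of Jun 10, 1926. Doomsday rule: the anchor day for the 1900s is Wednesday. For year 26: 26÷12 = 2 r 2, and 2÷4 = 0, so 2+2+0 = 4.
Wednesday + 4 ≡ Sunday — that's 1926's doomsday.
In June the doomsday date is Jun 6.
Jun 10 is 4 days after Jun 6; 4 mod 7 = 4, so Sunday + 4 = Thursday.
442 mod 7 = 1, so 442 days after a Thursday is Thursday + 1 = Friday.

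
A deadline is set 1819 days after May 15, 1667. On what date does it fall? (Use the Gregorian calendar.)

May 7, 1672

+366 (one year; includes Feb 29, 1668) → May 15, 1668 (1453 left).
+365 (one year) → May 15, 1669 (1088 left).
+365 (one year) → May 15, 1670 (723 left).
+365 (one year) → May 15, 1671 (358 left).
May has 31 days: +17 → Jun 1, 1671 (341 left).
Jun has 30 days: +30 → Jul 1, 1671 (311 left).
Jul has 31 days: +31 → Aug 1, 1671 (280 left).
Aug has 31 days: +31 → Sep 1, 1671 (249 left).
Sep has 30 days: +30 → Oct 1, 1671 (219 left).
Oct has 31 days: +31 → Nov 1, 1671 (188 left).
Nov has 30 days: +30 → Dec 1, 1671 (158 left).
Dec has 31 days: +31 → Jan 1, 1672 (127 left).
Jan has 31 days: +31 → Feb 1, 1672 (96 left).
Feb has 29 days: +29 → Mar 1, 1672 (67 left).
Mar has 31 days: +31 → Apr 1, 1672 (36 left).
Apr has 30 days: +30 → May 1, 1672 (6 left).
+6 → May 7, 1672.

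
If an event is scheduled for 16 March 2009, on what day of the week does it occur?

Monday

Doomsday rule: the anchor day for the 2000s is Tuesday. For year 09: 9÷12 = 0 r 9, and 9÷4 = 2, so 0+9+2 = 11.
Tuesday + 11 ≡ Saturday — that's 2009's doomsday.
In March the doomsday date is Mar 14.
Mar 16 is 2 days after Mar 14; 2 mod 7 = 2, so Saturday + 2 = Monday.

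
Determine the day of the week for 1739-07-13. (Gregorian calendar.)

Monday

Doomsday rule: the anchor day for the 1700s is Sunday. For year 39: 39÷12 = 3 r 3, and 3÷4 = 0, so 3+3+0 = 6.
Sunday + 6 ≡ Saturday — that's 1739's doomsday.
In July the doomsday date is Jul 11.
Jul 13 is 2 days after Jul 11; 2 mod 7 = 2, so Saturday + 2 = Monday.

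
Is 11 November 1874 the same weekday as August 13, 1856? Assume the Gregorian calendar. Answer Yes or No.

From Aug 13, 1856 to Nov 11, 1874 is 6664 days.
6664 mod 7 = 0, so they are the same weekday.
(Aug 13, 1856 is a Wednesday; Nov 11, 1874 is a Wednesday.)

Yes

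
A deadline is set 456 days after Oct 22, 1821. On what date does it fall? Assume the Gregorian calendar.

January 21, 1823

+365 (one year) → Oct 22, 1822 (91 left).
Oct has 31 days: +10 → Nov 1, 1822 (81 left).
Nov has 30 days: +30 → Dec 1, 1822 (51 left).
Dec has 31 days: +31 → Jan 1, 1823 (20 left).
+20 → Jan 21, 1823.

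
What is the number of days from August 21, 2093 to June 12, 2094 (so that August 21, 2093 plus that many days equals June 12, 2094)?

295

Aug 21, 2093 → Sep 21, 2093: 31 days (August has 31).
Sep 21, 2093 → Oct 21, 2093: 30 days (September has 30).
Oct 21, 2093 → Nov 21, 2093: 31 days (October has 31).
Nov 21, 2093 → Dec 21, 2093: 30 days (November has 30).
Dec 21, 2093 → Jan 21, 2094: 31 days (December has 31).
Jan 21, 2094 → Feb 21, 2094: 31 days (January has 31).
Feb 21, 2094 → Mar 21, 2094: 28 days (February has 28).
Mar 21, 2094 → Apr 21, 2094: 31 days (March has 31).
Apr 21, 2094 → May 21, 2094: 30 days (April has 30).
May 21, 2094 → Jun 12, 2094: 22 days.
Total: 295 days.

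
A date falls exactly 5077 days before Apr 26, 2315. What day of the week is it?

First find the weekday of Apr 26, 2315. Doomsday rule: the anchor day for the 2300s is Wednesday. For year 15: 15÷12 = 1 r 3, and 3÷4 = 0, so 1+3+0 = 4.
Wednesday + 4 ≡ Sunday — that's 2315's doomsday.
In April the doomsday date is Apr 4.
Apr 26 is 22 days after Apr 4; 22 mod 7 = 1, so Sunday + 1 = Monday.
5077 mod 7 = 2, so 5077 days before a Monday is Monday − 2 = Saturday.

Saturday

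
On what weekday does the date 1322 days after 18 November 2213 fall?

Wednesday

First find the weekday of Nov 18, 2213. Doomsday rule: the anchor day for the 2200s is Friday. For year 13: 13÷12 = 1 r 1, and 1÷4 = 0, so 1+1+0 = 2.
Friday + 2 ≡ Sunday — that's 2213's doomsday.
In November the doomsday date is Nov 7.
Nov 18 is 11 days after Nov 7; 11 mod 7 = 4, so Sunday + 4 = Thursday.
1322 mod 7 = 6, so 1322 days after a Thursday is Thursday + 6 = Wednesday.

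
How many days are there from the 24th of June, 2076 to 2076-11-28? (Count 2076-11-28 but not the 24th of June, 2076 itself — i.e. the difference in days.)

157

Jun 24, 2076 → Jul 24, 2076: 30 days (June has 30).
Jul 24, 2076 → Aug 24, 2076: 31 days (July has 31).
Aug 24, 2076 → Sep 24, 2076: 31 days (August has 31).
Sep 24, 2076 → Oct 24, 2076: 30 days (September has 30).
Oct 24, 2076 → Nov 24, 2076: 31 days (October has 31).
Nov 24, 2076 → Nov 28, 2076: 4 days.
Total: 157 days.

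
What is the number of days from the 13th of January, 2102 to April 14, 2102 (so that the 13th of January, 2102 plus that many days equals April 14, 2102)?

Jan 13, 2102 → Feb 13, 2102: 31 days (January has 31).
Feb 13, 2102 → Mar 13, 2102: 28 days (February has 28).
Mar 13, 2102 → Apr 13, 2102: 31 days (March has 31).
Apr 13, 2102 → Apr 14, 2102: 1 days.
Total: 91 days.

91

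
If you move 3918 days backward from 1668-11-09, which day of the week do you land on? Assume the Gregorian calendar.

First find the weekday of Nov 9, 1668. Doomsday rule: the anchor day for the 1600s is Tuesday. For year 68: 68÷12 = 5 r 8, and 8÷4 = 2, so 5+8+2 = 15.
Tuesday + 15 ≡ Wednesday — that's 1668's doomsday.
In November the doomsday date is Nov 7.
Nov 9 is 2 days after Nov 7; 2 mod 7 = 2, so Wednesday + 2 = Friday.
3918 mod 7 = 5, so 3918 days before a Friday is Friday − 5 = Sunday.

Sunday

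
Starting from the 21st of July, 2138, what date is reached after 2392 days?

February 6, 2145

+365 (one year) → Jul 21, 2139 (2027 left).
+366 (one year; includes Feb 29, 2140) → Jul 21, 2140 (1661 left).
+365 (one year) → Jul 21, 2141 (1296 left).
+365 (one year) → Jul 21, 2142 (931 left).
+365 (one year) → Jul 21, 2143 (566 left).
+366 (one year; includes Feb 29, 2144) → Jul 21, 2144 (200 left).
Jul has 31 days: +11 → Aug 1, 2144 (189 left).
Aug has 31 days: +31 → Sep 1, 2144 (158 left).
Sep has 30 days: +30 → Oct 1, 2144 (128 left).
Oct has 31 days: +31 → Nov 1, 2144 (97 left).
Nov has 30 days: +30 → Dec 1, 2144 (67 left).
Dec has 31 days: +31 → Jan 1, 2145 (36 left).
Jan has 31 days: +31 → Feb 1, 2145 (5 left).
+5 → Feb 6, 2145.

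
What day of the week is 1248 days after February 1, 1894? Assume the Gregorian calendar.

Saturday

First find the weekday of Feb 1, 1894. Doomsday rule: the anchor day for the 1800s is Friday. For year 94: 94÷12 = 7 r 10, and 10÷4 = 2, so 7+10+2 = 19.
Friday + 19 ≡ Wednesday — that's 1894's doomsday.
In February the doomsday date is Feb 28 (1894 is not a leap year).
Feb 1 is 27 days before Feb 28; 27 mod 7 = 6, so Wednesday − 6 = Thursday.
1248 mod 7 = 2, so 1248 days after a Thursday is Thursday + 2 = Saturday.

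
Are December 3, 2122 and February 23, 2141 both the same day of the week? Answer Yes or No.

From Dec 3, 2122 to Feb 23, 2141 is 6657 days.
6657 mod 7 = 0, so they are the same weekday.
(Dec 3, 2122 is a Thursday; Feb 23, 2141 is a Thursday.)

Yes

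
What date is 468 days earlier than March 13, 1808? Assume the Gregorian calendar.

December 1, 1806

−366 (one year; includes Feb 29, 1808) → Mar 13, 1807 (102 left).
−13 → Feb 28, 1807 (end of Feb, 28 days; 89 left).
−28 → Jan 31, 1807 (end of Jan, 31 days; 61 left).
−31 → Dec 31, 1806 (end of Dec, 31 days; 30 left).
−30 → Dec 1, 1806.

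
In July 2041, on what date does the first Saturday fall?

July 1, 2041 is a Monday.
The first Saturday is therefore July 6 (5 days later).

July 6, 2041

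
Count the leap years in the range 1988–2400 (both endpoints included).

101

Multiples of 4 in [1988,2400]: 104.
Of those, multiples of 100: 5 (not leap unless ÷400).
Multiples of 400: 2.
Leap years = 104 − 5 + 2 = 101.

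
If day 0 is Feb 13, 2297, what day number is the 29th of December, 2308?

Feb 13, 2297 → Feb 13, 2298: 365 days.
Feb 13, 2298 → Feb 13, 2299: 365 days.
Feb 13, 2299 → Feb 13, 2300: 365 days.
Feb 13, 2300 → Feb 13, 2301: 365 days.
Feb 13, 2301 → Feb 13, 2302: 365 days.
Feb 13, 2302 → Feb 13, 2303: 365 days.
Feb 13, 2303 → Feb 13, 2304: 365 days.
Feb 13, 2304 → Feb 13, 2305: 366 days (Feb 29, 2304 is in that span).
Feb 13, 2305 → Feb 13, 2306: 365 days.
Feb 13, 2306 → Feb 13, 2307: 365 days.
Feb 13, 2307 → Feb 13, 2308: 365 days.
Feb 13, 2308 → Mar 13, 2308: 29 days (February has 29).
Mar 13, 2308 → Apr 13, 2308: 31 days (March has 31).
Apr 13, 2308 → May 13, 2308: 30 days (April has 30).
May 13, 2308 → Jun 13, 2308: 31 days (May has 31).
Jun 13, 2308 → Jul 13, 2308: 30 days (June has 30).
Jul 13, 2308 → Aug 13, 2308: 31 days (July has 31).
Aug 13, 2308 → Sep 13, 2308: 31 days (August has 31).
Sep 13, 2308 → Oct 13, 2308: 30 days (September has 30).
Oct 13, 2308 → Nov 13, 2308: 31 days (October has 31).
Nov 13, 2308 → Dec 13, 2308: 30 days (November has 30).
Dec 13, 2308 → Dec 29, 2308: 16 days.
Total: 4336 days.

4336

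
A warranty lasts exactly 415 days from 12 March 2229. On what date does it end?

+365 (one year) → Mar 12, 2230 (50 left).
Mar has 31 days: +20 → Apr 1, 2230 (30 left).
Apr has 30 days: +30 → May 1, 2230 (0 left).

May 1, 2230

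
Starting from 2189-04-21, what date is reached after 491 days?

+365 (one year) → Apr 21, 2190 (126 left).
Apr has 30 days: +10 → May 1, 2190 (116 left).
May has 31 days: +31 → Jun 1, 2190 (85 left).
Jun has 30 days: +30 → Jul 1, 2190 (55 left).
Jul has 31 days: +31 → Aug 1, 2190 (24 left).
+24 → Aug 25, 2190.

August 25, 2190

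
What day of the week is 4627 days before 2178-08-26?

Wednesday

First find the weekday of Aug 26, 2178. Doomsday rule: the anchor day for the 2100s is Sunday. For year 78: 78÷12 = 6 r 6, and 6÷4 = 1, so 6+6+1 = 13.
Sunday + 13 ≡ Saturday — that's 2178's doomsday.
In August the doomsday date is Aug 8.
Aug 26 is 18 days after Aug 8; 18 mod 7 = 4, so Saturday + 4 = Wednesday.
4627 mod 7 = 0, so 4627 days before a Wednesday is Wednesday − 0 = Wednesday.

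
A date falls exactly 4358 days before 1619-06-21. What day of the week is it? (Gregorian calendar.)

Monday

First find the weekday of Jun 21, 1619. Doomsday rule: the anchor day for the 1600s is Tuesday. For year 19: 19÷12 = 1 r 7, and 7÷4 = 1, so 1+7+1 = 9.
Tuesday + 9 ≡ Thursday — that's 1619's doomsday.
In June the doomsday date is Jun 6.
Jun 21 is 15 days after Jun 6; 15 mod 7 = 1, so Thursday + 1 = Friday.
4358 mod 7 = 4, so 4358 days before a Friday is Friday − 4 = Monday.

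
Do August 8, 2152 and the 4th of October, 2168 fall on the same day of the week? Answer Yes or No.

From Aug 8, 2152 to Oct 4, 2168 is 5901 days.
5901 mod 7 = 0, so they are the same weekday.
(Aug 8, 2152 is a Tuesday; Oct 4, 2168 is a Tuesday.)

Yes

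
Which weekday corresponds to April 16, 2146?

January 1, 2146 is a Saturday.
Jan 1, 2146 → Feb 1, 2146: 31 days (January has 31).
Feb 1, 2146 → Mar 1, 2146: 28 days (February has 28).
Mar 1, 2146 → Apr 1, 2146: 31 days (March has 31).
Apr 1, 2146 → Apr 16, 2146: 15 days.
Total: 105 days.
105 mod 7 = 0, so Saturday + 0 = Saturday.

Saturday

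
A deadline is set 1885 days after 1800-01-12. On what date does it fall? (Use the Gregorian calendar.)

March 12, 1805

+365 (one year) → Jan 12, 1801 (1520 left).
+365 (one year) → Jan 12, 1802 (1155 left).
+365 (one year) → Jan 12, 1803 (790 left).
+365 (one year) → Jan 12, 1804 (425 left).
+366 (one year; includes Feb 29, 1804) → Jan 12, 1805 (59 left).
Jan has 31 days: +20 → Feb 1, 1805 (39 left).
Feb has 28 days: +28 → Mar 1, 1805 (11 left).
+11 → Mar 12, 1805.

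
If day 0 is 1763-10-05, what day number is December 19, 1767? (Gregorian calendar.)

1536

Oct 5, 1763 → Oct 5, 1764: 366 days (Feb 29, 1764 is in that span).
Oct 5, 1764 → Oct 5, 1765: 365 days.
Oct 5, 1765 → Oct 5, 1766: 365 days.
Oct 5, 1766 → Oct 5, 1767: 365 days.
Oct 5, 1767 → Nov 5, 1767: 31 days (October has 31).
Nov 5, 1767 → Dec 5, 1767: 30 days (November has 30).
Dec 5, 1767 → Dec 19, 1767: 14 days.
Total: 1536 days.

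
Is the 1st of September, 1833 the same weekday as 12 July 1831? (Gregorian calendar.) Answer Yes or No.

From Jul 12, 1831 to Sep 1, 1833 is 782 days.
782 mod 7 = 5, so they are different weekdays.
(Jul 12, 1831 is a Tuesday; Sep 1, 1833 is a Sunday.)

No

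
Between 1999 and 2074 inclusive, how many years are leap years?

19

Multiples of 4 in [1999,2074]: 19.
Of those, multiples of 100: 1 (not leap unless ÷400).
Multiples of 400: 1.
Leap years = 19 − 1 + 1 = 19.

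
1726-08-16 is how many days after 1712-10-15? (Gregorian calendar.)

5053

Oct 15, 1712 → Oct 15, 1713: 365 days.
Oct 15, 1713 → Oct 15, 1714: 365 days.
Oct 15, 1714 → Oct 15, 1715: 365 days.
Oct 15, 1715 → Oct 15, 1716: 366 days (Feb 29, 1716 is in that span).
Oct 15, 1716 → Oct 15, 1717: 365 days.
Oct 15, 1717 → Oct 15, 1718: 365 days.
Oct 15, 1718 → Oct 15, 1719: 365 days.
Oct 15, 1719 → Oct 15, 1720: 366 days (Feb 29, 1720 is in that span).
Oct 15, 1720 → Oct 15, 1721: 365 days.
Oct 15, 1721 → Oct 15, 1722: 365 days.
Oct 15, 1722 → Oct 15, 1723: 365 days.
Oct 15, 1723 → Oct 15, 1724: 366 days (Feb 29, 1724 is in that span).
Oct 15, 1724 → Oct 15, 1725: 365 days.
Oct 15, 1725 → Nov 15, 1725: 31 days (October has 31).
Nov 15, 1725 → Dec 15, 1725: 30 days (November has 30).
Dec 15, 1725 → Jan 15, 1726: 31 days (December has 31).
Jan 15, 1726 → Feb 15, 1726: 31 days (January has 31).
Feb 15, 1726 → Mar 15, 1726: 28 days (February has 28).
Mar 15, 1726 → Apr 15, 1726: 31 days (March has 31).
Apr 15, 1726 → May 15, 1726: 30 days (April has 30).
May 15, 1726 → Jun 15, 1726: 31 days (May has 31).
Jun 15, 1726 → Jul 15, 1726: 30 days (June has 30).
Jul 15, 1726 → Aug 15, 1726: 31 days (July has 31).
Aug 15, 1726 → Aug 16, 1726: 1 days.
Total: 5053 days.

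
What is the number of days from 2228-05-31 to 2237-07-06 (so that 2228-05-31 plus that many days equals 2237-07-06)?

3323

May 31, 2228 → May 31, 2229: 365 days.
May 31, 2229 → May 31, 2230: 365 days.
May 31, 2230 → May 31, 2231: 365 days.
May 31, 2231 → May 31, 2232: 366 days (Feb 29, 2232 is in that span).
May 31, 2232 → May 31, 2233: 365 days.
May 31, 2233 → May 31, 2234: 365 days.
May 31, 2234 → May 31, 2235: 365 days.
May 31, 2235 → May 31, 2236: 366 days (Feb 29, 2236 is in that span).
May 31, 2236 → May 31, 2237: 365 days.
May 31, 2237 → Jun 30, 2237: 30 days (May has 31).
Jun 30, 2237 → Jul 6, 2237: 6 days.
Total: 3323 days.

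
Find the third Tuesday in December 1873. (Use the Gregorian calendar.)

December 16, 1873

December 1, 1873 is a Monday.
The first Tuesday is therefore December 2 (1 days later).
The third Tuesday is 2 + 2×7 = December 16.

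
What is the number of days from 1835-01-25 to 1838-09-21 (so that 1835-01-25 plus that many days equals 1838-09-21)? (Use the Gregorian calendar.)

Jan 25, 1835 → Jan 25, 1836: 365 days.
Jan 25, 1836 → Jan 25, 1837: 366 days (Feb 29, 1836 is in that span).
Jan 25, 1837 → Jan 25, 1838: 365 days.
Jan 25, 1838 → Feb 25, 1838: 31 days (January has 31).
Feb 25, 1838 → Mar 25, 1838: 28 days (February has 28).
Mar 25, 1838 → Apr 25, 1838: 31 days (March has 31).
Apr 25, 1838 → May 25, 1838: 30 days (April has 30).
May 25, 1838 → Jun 25, 1838: 31 days (May has 31).
Jun 25, 1838 → Jul 25, 1838: 30 days (June has 30).
Jul 25, 1838 → Aug 25, 1838: 31 days (July has 31).
Aug 25, 1838 → Sep 21, 1838: 27 days.
Total: 1335 days.

1335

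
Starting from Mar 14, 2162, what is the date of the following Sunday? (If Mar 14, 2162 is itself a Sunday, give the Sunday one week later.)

Mar 14, 2162 is a Sunday.
From Sunday to the next Sunday is 7 days.
Mar 14, 2162 + 7 = Mar 21, 2162.

March 21, 2162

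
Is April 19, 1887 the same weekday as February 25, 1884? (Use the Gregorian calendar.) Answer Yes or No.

No

From Feb 25, 1884 to Apr 19, 1887 is 1149 days.
1149 mod 7 = 1, so they are different weekdays.
(Feb 25, 1884 is a Monday; Apr 19, 1887 is a Tuesday.)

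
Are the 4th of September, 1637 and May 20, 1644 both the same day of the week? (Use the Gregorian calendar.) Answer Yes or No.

Yes

From Sep 4, 1637 to May 20, 1644 is 2450 days.
2450 mod 7 = 0, so they are the same weekday.
(Sep 4, 1637 is a Friday; May 20, 1644 is a Friday.)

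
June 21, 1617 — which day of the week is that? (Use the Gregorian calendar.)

Doomsday rule: the anchor day for the 1600s is Tuesday. For year 17: 17÷12 = 1 r 5, and 5÷4 = 1, so 1+5+1 = 7.
Tuesday + 7 ≡ Tuesday — that's 1617's doomsday.
In June the doomsday date is Jun 6.
Jun 21 is 15 days after Jun 6; 15 mod 7 = 1, so Tuesday + 1 = Wednesday.

Wednesday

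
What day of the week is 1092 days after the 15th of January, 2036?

First find the weekday of Jan 15, 2036. Doomsday rule: the anchor day for the 2000s is Tuesday. For year 36: 36÷12 = 3 r 0, and 0÷4 = 0, so 3+0+0 = 3.
Tuesday + 3 ≡ Friday — that's 2036's doomsday.
In January the doomsday date is Jan 4 (2036 is a leap year (divisible by 4)).
Jan 15 is 11 days after Jan 4; 11 mod 7 = 4, so Friday + 4 = Tuesday.
1092 mod 7 = 0, so 1092 days after a Tuesday is Tuesday + 0 = Tuesday.

Tuesday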